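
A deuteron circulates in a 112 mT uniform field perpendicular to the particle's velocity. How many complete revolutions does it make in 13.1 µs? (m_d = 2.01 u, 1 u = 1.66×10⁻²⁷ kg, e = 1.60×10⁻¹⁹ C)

N = 11

T = 2πm/(qB) = 2π(3.3366×10^-27) / [(1×1.60×10^-19)(0.112)] = 1.1699×10^-6 s.
N = t/T = 1.31×10^-5 / 1.1699×10^-6 ≈ 11.20, so 11 complete revolutions.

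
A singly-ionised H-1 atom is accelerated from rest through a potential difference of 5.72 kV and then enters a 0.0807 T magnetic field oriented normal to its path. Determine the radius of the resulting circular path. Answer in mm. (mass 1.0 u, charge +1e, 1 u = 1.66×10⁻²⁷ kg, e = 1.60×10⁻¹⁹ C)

r ≈ 135 mm

The kinetic energy gained is K = qV = (1×1.60×10^-19)(5720) = 9.15×10^-16 J.
v = √(2K/m) = 1.05×10^6 m/s.
r = mv/(qB) = (1.66×10^-27)(1.05×10^6) / [(1×1.60×10^-19)(0.0807)] = 0.135 m.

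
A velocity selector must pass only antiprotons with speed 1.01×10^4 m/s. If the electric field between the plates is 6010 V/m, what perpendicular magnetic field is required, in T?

qE = qvB ⇒ B = E/v = (6010) / (1.01×10^4) = 0.595 T.

B ≈ 0.595 T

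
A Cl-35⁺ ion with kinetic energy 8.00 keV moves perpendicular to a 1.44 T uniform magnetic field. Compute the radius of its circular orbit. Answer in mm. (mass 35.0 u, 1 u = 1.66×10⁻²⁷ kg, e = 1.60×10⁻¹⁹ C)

Convert the energy: K = 8.00 keV = 1.28×10^-15 J.
v = √(2K/m) = √(2·1.28×10^-15/5.81×10^-26) = 2.10×10^5 m/s.
r = mv/(qB) = (5.81×10^-26)(2.10×10^5) / [(1×1.60×10^-19)(1.44)] = 0.0529 m.

r ≈ 52.9 mm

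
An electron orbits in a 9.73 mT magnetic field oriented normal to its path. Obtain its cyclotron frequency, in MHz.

f = qB/(2πm) = (1×1.60×10^-19)(9.73×10^-3) / [2π(9.11×10^-31)] = 2.72×10^8 Hz.

f ≈ 272 MHz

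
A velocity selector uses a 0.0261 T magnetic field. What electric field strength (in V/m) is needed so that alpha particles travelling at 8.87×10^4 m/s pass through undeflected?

qE = qvB ⇒ E = vB = (8.87×10^4)(0.0261) = 2320 V/m.

E ≈ 2320 V/m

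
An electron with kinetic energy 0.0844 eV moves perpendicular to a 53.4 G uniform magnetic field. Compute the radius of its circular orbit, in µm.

Convert the energy: K = 0.0844 eV = 1.35×10^-20 J.
v = √(2K/m) = √(2·1.35×10^-20/9.11×10^-31) = 1.72×10^5 m/s.
r = mv/(qB) = (9.11×10^-31)(1.72×10^5) / [(1×1.60×10^-19)(5.34×10^-3)] = 1.84×10^-4 m.

r ≈ 184 µm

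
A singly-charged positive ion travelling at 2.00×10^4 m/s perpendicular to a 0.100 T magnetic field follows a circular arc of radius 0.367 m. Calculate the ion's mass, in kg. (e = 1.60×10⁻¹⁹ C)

m ≈ 2.94×10^-25 kg

qvB = mv²/r ⇒ m = qBr/v.
m = (1×1.60×10^-19)(0.100)(0.367) / (2.00×10^4) = 2.94×10^-25 kg.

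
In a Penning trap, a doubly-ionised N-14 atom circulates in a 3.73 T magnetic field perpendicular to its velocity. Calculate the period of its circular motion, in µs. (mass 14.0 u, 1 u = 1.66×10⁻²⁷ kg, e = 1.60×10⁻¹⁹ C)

The cyclotron period is independent of speed: T = 2πm/(qB).
T = 2π(2.32×10^-26) / [(2×1.60×10^-19)(3.73)] = 1.22×10^-7 s.

T ≈ 0.122 µs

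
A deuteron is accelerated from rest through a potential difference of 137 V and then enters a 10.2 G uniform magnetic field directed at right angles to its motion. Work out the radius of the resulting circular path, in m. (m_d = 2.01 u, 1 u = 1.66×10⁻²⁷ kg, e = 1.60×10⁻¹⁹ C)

The kinetic energy gained is K = qV = (1×1.60×10^-19)(137) = 2.19×10^-17 J.
v = √(2K/m) = 1.15×10^5 m/s.
r = mv/(qB) = (3.34×10^-27)(1.15×10^5) / [(1×1.60×10^-19)(1.02×10^-3)] = 2.34 m.

r ≈ 2.34 m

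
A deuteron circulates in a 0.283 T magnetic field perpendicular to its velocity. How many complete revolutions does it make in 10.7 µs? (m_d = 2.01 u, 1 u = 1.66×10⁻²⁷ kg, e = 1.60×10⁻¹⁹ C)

N = 23

T = 2πm/(qB) = 2π(3.3366×10^-27) / [(1×1.60×10^-19)(0.283)] = 4.6300×10^-7 s.
N = t/T = 1.07×10^-5 / 4.6300×10^-7 ≈ 23.11, so 23 complete revolutions.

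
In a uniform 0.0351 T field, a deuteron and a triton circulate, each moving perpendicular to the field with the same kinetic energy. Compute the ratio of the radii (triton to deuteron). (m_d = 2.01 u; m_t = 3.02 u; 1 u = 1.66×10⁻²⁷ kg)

r = √(2mK)/(qB) ⇒ at equal K, r ∝ √m/q.
r_{triton}/r_{deuteron} = 1.23.

ratio ≈ 1.23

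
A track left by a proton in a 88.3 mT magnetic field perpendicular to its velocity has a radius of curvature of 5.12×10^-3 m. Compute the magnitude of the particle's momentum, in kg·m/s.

Since qvB = mv²/r, the momentum p = mv = qBr.
p = (1×1.60×10^-19)(0.0883)(5.12×10^-3) = 7.23×10^-23 kg·m/s.

p ≈ 7.23×10^-23 kg·m/s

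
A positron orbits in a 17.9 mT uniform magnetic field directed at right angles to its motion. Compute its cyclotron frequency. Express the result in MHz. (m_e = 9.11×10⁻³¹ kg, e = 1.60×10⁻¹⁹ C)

f ≈ 500 MHz

f = qB/(2πm) = (1×1.60×10^-19)(0.0179) / [2π(9.11×10^-31)] = 5.00×10^8 Hz.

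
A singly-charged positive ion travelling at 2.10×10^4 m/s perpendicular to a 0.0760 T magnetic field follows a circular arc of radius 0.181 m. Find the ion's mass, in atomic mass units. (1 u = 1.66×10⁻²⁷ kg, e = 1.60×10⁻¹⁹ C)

qvB = mv²/r ⇒ m = qBr/v.
m = (1×1.60×10^-19)(0.0760)(0.181) / (2.10×10^4) = 1.05×10^-25 kg = 63.1 u.

m ≈ 63.1 u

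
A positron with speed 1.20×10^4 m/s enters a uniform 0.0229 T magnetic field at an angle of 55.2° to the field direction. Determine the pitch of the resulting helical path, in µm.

pitch ≈ 10.7 µm

The velocity component along B is v∥ = v cos55.2° = 6850 m/s.
The cyclotron period T = 2πm/(qB) = 1.56×10^-9 s is set by m, q, B alone.
Pitch = v∥·T = (6850)(1.56×10^-9) = 1.07×10^-5 m.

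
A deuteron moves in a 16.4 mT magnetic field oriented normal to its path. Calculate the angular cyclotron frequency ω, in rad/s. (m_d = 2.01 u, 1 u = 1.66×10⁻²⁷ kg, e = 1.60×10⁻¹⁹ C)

ω ≈ 7.86×10^5 rad/s

ω = qB/m = (1×1.60×10^-19)(0.0164) / (3.34×10^-27) = 7.86×10^5 rad/s.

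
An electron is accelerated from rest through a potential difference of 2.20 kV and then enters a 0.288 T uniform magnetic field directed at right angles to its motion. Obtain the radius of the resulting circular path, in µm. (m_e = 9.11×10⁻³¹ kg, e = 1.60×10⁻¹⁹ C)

r ≈ 550 µm

The kinetic energy gained is K = qV = (1×1.60×10^-19)(2200) = 3.52×10^-16 J.
v = √(2K/m) = 2.78×10^7 m/s.
r = mv/(qB) = (9.11×10^-31)(2.78×10^7) / [(1×1.60×10^-19)(0.288)] = 5.50×10^-4 m.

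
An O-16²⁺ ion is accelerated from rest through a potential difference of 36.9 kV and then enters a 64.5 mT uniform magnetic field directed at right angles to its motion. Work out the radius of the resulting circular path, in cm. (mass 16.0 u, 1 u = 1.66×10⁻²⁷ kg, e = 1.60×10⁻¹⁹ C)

The kinetic energy gained is K = qV = (2×1.60×10^-19)(3.69×10^4) = 1.18×10^-14 J.
v = √(2K/m) = 9.43×10^5 m/s.
r = mv/(qB) = (2.66×10^-26)(9.43×10^5) / [(2×1.60×10^-19)(0.0645)] = 1.21 m.

r ≈ 121 cm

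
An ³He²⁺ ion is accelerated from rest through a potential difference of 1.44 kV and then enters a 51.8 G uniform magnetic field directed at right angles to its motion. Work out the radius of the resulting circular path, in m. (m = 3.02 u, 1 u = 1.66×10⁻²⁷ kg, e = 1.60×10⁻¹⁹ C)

r ≈ 1.30 m

The kinetic energy gained is K = qV = (2×1.60×10^-19)(1440) = 4.61×10^-16 J.
v = √(2K/m) = 4.29×10^5 m/s.
r = mv/(qB) = (5.01×10^-27)(4.29×10^5) / [(2×1.60×10^-19)(5.18×10^-3)] = 1.30 m.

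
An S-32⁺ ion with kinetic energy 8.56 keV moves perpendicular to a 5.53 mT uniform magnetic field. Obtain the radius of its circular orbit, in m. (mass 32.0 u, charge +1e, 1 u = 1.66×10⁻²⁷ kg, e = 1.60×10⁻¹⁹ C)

Convert the energy: K = 8.56 keV = 1.37×10^-15 J.
v = √(2K/m) = √(2·1.37×10^-15/5.31×10^-26) = 2.27×10^5 m/s.
r = mv/(qB) = (5.31×10^-26)(2.27×10^5) / [(1×1.60×10^-19)(5.53×10^-3)] = 13.6 m.

r ≈ 13.6 m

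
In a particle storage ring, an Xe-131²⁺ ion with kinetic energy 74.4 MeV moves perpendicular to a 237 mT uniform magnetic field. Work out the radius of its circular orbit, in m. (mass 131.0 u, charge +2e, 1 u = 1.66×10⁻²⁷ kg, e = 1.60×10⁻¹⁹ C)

r ≈ 30.0 m

Convert the energy: K = 74.4 MeV = 1.19×10^-11 J.
v = √(2K/m) = √(2·1.19×10^-11/2.17×10^-25) = 1.05×10^7 m/s.
r = mv/(qB) = (2.17×10^-25)(1.05×10^7) / [(2×1.60×10^-19)(0.237)] = 30.0 m.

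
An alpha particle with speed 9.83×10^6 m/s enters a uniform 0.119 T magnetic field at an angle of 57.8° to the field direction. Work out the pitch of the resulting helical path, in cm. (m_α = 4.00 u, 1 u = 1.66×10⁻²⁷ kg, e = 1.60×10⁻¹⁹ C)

The velocity component along B is v∥ = v cos57.8° = 5.24×10^6 m/s.
The cyclotron period T = 2πm/(qB) = 1.10×10^-6 s is set by m, q, B alone.
Pitch = v∥·T = (5.24×10^6)(1.10×10^-6) = 5.74 m.

pitch ≈ 574 cm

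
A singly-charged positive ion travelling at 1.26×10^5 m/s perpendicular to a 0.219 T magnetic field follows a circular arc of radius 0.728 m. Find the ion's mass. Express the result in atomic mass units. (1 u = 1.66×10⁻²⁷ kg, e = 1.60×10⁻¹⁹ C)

qvB = mv²/r ⇒ m = qBr/v.
m = (1×1.60×10^-19)(0.219)(0.728) / (1.26×10^5) = 2.02×10^-25 kg = 122 u.

m ≈ 122 u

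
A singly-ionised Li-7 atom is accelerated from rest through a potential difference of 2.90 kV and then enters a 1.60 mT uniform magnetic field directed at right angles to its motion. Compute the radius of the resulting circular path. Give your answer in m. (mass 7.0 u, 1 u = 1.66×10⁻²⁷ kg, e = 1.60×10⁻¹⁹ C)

r ≈ 12.8 m

The kinetic energy gained is K = qV = (1×1.60×10^-19)(2900) = 4.64×10^-16 J.
v = √(2K/m) = 2.83×10^5 m/s.
r = mv/(qB) = (1.16×10^-26)(2.83×10^5) / [(1×1.60×10^-19)(1.60×10^-3)] = 12.8 m.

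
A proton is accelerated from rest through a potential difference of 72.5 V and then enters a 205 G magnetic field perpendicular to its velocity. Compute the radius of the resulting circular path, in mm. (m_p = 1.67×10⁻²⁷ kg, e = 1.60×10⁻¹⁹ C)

The kinetic energy gained is K = qV = (1×1.60×10^-19)(72.5) = 1.16×10^-17 J.
v = √(2K/m) = 1.18×10^5 m/s.
r = mv/(qB) = (1.67×10^-27)(1.18×10^5) / [(1×1.60×10^-19)(0.0205)] = 0.0600 m.

r ≈ 60.0 mm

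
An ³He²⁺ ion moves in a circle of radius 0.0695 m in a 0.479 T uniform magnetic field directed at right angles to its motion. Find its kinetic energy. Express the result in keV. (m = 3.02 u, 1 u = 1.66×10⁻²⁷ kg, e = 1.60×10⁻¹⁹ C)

K ≈ 70.7 keV

v = qBr/m = (2×1.60×10^-19)(0.479)(0.0695) / (5.01×10^-27) = 2.12×10^6 m/s.
K = ½mv² = 0.5·(5.01×10^-27)·(2.12×10^6)² = 1.13×10^-14 J = 70.7 keV.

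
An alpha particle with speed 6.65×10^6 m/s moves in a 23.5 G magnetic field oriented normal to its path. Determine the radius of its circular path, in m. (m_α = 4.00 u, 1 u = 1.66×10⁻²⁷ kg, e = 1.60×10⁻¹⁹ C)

r ≈ 58.7 m

The magnetic force provides the centripetal force: qvB = mv²/r, so r = mv/(qB).
r = (6.64×10^-27 kg)(6.65×10^6 m/s) / [(2×1.60×10^-19 C)(2.35×10^-3 T)] = 58.7 m.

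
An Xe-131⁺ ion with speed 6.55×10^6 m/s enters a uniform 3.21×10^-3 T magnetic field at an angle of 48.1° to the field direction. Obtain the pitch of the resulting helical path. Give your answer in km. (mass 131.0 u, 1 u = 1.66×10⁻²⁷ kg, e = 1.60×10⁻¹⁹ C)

pitch ≈ 11.6 km

The velocity component along B is v∥ = v cos48.1° = 4.37×10^6 m/s.
The cyclotron period T = 2πm/(qB) = 2.66×10^-3 s is set by m, q, B alone.
Pitch = v∥·T = (4.37×10^6)(2.66×10^-3) = 1.16×10^4 m.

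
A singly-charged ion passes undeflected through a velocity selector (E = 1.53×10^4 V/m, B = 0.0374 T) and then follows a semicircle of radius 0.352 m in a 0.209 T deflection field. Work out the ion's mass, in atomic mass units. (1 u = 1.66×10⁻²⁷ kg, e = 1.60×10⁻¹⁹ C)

m ≈ 17.3 u

v = E/B₁ = 4.09×10^5 m/s.
From r = mv/(qB₂), m = qB₂r/v = (1×1.60×10^-19)(0.209)(0.352) / (4.09×10^5) = 2.88×10^-26 kg.
In atomic mass units: m = 2.88×10^-26 / 1.66×10^-27 = 17.3 u.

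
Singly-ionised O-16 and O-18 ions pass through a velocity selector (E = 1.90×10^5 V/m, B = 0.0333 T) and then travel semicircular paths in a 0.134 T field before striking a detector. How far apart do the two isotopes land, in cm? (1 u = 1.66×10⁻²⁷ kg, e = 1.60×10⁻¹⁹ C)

Δd ≈ 177 cm

Both emerge at v = E/B₁ = 5.71×10^6 m/s.
r = mv/(qB₂), so r₁ = 7.068 m and r₂ = 7.952 m, giving Δr = 0.884 m.
After a semicircle each ion lands a diameter 2r from the entry slit, so the separation is 2Δr = 1.77 m.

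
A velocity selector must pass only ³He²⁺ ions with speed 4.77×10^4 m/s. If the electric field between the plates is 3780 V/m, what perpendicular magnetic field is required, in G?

B ≈ 792 G

qE = qvB ⇒ B = E/v = (3780) / (4.77×10^4) = 0.0792 T.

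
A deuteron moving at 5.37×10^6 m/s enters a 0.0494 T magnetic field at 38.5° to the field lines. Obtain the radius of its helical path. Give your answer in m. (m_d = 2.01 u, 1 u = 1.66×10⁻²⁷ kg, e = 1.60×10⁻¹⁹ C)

Only the perpendicular component v⊥ = v sin38.5° = 3.34×10^6 m/s is bent by the field.
r = m v⊥ /(qB) = (3.34×10^-27)(3.34×10^6) / [(1×1.60×10^-19)(0.0494)] = 1.41 m.

r ≈ 1.41 m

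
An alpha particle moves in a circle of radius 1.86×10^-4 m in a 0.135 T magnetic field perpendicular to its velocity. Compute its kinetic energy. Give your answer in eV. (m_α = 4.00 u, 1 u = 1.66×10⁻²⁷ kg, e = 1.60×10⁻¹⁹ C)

K ≈ 0.0304 eV

v = qBr/m = (2×1.60×10^-19)(0.135)(1.86×10^-4) / (6.64×10^-27) = 1210 m/s.
K = ½mv² = 0.5·(6.64×10^-27)·(1210)² = 4.86×10^-21 J = 0.0304 eV.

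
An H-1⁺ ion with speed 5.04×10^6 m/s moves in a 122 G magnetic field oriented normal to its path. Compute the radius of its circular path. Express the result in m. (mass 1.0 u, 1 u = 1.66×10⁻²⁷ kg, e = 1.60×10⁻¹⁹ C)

r ≈ 4.29 m

The magnetic force provides the centripetal force: qvB = mv²/r, so r = mv/(qB).
r = (1.66×10^-27 kg)(5.04×10^6 m/s) / [(1×1.60×10^-19 C)(0.0122 T)] = 4.29 m.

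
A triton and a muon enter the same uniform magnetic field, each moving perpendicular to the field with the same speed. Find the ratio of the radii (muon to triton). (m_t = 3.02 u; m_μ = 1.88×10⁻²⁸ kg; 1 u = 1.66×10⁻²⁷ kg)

r = mv/(qB) ⇒ at equal v, r ∝ m/q.
r_{muon}/r_{triton} = 0.0375.

ratio ≈ 0.0375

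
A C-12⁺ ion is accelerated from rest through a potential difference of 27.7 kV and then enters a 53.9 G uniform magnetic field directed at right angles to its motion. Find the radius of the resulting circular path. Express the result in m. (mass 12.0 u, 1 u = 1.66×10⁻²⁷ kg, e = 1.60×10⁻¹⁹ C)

r ≈ 15.4 m

The kinetic energy gained is K = qV = (1×1.60×10^-19)(2.77×10^4) = 4.43×10^-15 J.
v = √(2K/m) = 6.67×10^5 m/s.
r = mv/(qB) = (1.99×10^-26)(6.67×10^5) / [(1×1.60×10^-19)(5.39×10^-3)] = 15.4 m.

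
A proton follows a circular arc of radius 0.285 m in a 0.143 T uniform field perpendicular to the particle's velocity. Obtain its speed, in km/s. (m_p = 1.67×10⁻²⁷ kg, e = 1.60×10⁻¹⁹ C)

v ≈ 3900 km/s

From qvB = mv²/r, v = qBr/m.
v = (1×1.60×10^-19)(0.143)(0.285) / (1.67×10^-27) = 3.90×10^6 m/s.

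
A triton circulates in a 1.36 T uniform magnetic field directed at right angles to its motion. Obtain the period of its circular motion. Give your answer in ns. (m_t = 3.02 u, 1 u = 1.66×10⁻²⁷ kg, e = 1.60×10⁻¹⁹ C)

The cyclotron period is independent of speed: T = 2πm/(qB).
T = 2π(5.01×10^-27) / [(1×1.60×10^-19)(1.36)] = 1.45×10^-7 s.

T ≈ 145 ns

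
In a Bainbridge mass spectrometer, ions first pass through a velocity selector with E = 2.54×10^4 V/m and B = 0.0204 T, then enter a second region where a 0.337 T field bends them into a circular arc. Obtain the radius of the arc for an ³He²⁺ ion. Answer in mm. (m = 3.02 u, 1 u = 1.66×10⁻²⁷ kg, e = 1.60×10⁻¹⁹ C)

The selector passes v = E/B = 2.54×10^4/0.0204 = 1.25×10^6 m/s.
In the deflection region, r = mv/(qB₂) = (5.01×10^-27)(1.25×10^6) / [(2×1.60×10^-19)(0.337)] = 0.0579 m.

r ≈ 57.9 mm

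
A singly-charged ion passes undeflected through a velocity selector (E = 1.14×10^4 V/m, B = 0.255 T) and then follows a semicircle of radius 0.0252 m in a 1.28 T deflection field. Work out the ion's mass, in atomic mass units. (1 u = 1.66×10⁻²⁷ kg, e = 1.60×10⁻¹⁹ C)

v = E/B₁ = 4.47×10^4 m/s.
From r = mv/(qB₂), m = qB₂r/v = (1×1.60×10^-19)(1.28)(0.0252) / (4.47×10^4) = 1.15×10^-25 kg.
In atomic mass units: m = 1.15×10^-25 / 1.66×10^-27 = 69.5 u.

m ≈ 69.5 u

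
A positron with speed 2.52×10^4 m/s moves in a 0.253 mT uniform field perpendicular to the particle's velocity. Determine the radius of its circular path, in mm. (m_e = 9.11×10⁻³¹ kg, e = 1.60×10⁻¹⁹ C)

The magnetic force provides the centripetal force: qvB = mv²/r, so r = mv/(qB).
r = (9.11×10^-31 kg)(2.52×10^4 m/s) / [(1×1.60×10^-19 C)(2.53×10^-4 T)] = 5.67×10^-4 m.

r ≈ 0.567 mm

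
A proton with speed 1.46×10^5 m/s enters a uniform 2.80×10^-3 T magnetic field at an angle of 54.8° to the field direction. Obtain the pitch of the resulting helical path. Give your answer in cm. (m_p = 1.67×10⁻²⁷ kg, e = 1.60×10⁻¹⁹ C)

pitch ≈ 197 cm

The velocity component along B is v∥ = v cos54.8° = 8.42×10^4 m/s.
The cyclotron period T = 2πm/(qB) = 2.34×10^-5 s is set by m, q, B alone.
Pitch = v∥·T = (8.42×10^4)(2.34×10^-5) = 1.97 m.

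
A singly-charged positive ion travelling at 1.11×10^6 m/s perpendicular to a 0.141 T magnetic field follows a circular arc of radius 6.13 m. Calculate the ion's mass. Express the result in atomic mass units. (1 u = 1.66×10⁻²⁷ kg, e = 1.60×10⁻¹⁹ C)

m ≈ 75.1 u

qvB = mv²/r ⇒ m = qBr/v.
m = (1×1.60×10^-19)(0.141)(6.13) / (1.11×10^6) = 1.25×10^-25 kg = 75.1 u.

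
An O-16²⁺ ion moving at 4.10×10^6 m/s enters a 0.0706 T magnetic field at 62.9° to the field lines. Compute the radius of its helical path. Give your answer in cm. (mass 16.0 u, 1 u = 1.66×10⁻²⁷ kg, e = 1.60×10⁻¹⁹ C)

r ≈ 429 cm

Only the perpendicular component v⊥ = v sin62.9° = 3.65×10^6 m/s is bent by the field.
r = m v⊥ /(qB) = (2.66×10^-26)(3.65×10^6) / [(2×1.60×10^-19)(0.0706)] = 4.29 m.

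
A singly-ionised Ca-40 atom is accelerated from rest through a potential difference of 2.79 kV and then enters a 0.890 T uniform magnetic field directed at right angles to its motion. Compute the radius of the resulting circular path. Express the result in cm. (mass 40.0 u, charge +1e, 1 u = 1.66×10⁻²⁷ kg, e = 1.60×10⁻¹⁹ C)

r ≈ 5.41 cm

The kinetic energy gained is K = qV = (1×1.60×10^-19)(2790) = 4.46×10^-16 J.
v = √(2K/m) = 1.16×10^5 m/s.
r = mv/(qB) = (6.64×10^-26)(1.16×10^5) / [(1×1.60×10^-19)(0.890)] = 0.0541 m.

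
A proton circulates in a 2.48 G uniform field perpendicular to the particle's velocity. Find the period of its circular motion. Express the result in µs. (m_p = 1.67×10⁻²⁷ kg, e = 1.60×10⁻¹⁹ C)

The cyclotron period is independent of speed: T = 2πm/(qB).
T = 2π(1.67×10^-27) / [(1×1.60×10^-19)(2.48×10^-4)] = 2.64×10^-4 s.

T ≈ 264 µs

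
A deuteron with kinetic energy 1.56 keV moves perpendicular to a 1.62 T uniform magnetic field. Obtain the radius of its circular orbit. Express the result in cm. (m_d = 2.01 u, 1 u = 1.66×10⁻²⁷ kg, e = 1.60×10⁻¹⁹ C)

Convert the energy: K = 1.56 keV = 2.50×10^-16 J.
v = √(2K/m) = √(2·2.50×10^-16/3.34×10^-27) = 3.87×10^5 m/s.
r = mv/(qB) = (3.34×10^-27)(3.87×10^5) / [(1×1.60×10^-19)(1.62)] = 4.98×10^-3 m.

r ≈ 0.498 cm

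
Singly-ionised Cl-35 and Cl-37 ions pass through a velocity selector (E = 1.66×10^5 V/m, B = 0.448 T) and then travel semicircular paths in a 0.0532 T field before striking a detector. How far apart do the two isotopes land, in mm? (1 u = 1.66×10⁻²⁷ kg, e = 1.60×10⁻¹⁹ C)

Both emerge at v = E/B₁ = 3.71×10^5 m/s.
r = mv/(qB₂), so r₁ = 2.529 m and r₂ = 2.674 m, giving Δr = 0.145 m.
After a semicircle each ion lands a diameter 2r from the entry slit, so the separation is 2Δr = 0.289 m.

Δd ≈ 289 mm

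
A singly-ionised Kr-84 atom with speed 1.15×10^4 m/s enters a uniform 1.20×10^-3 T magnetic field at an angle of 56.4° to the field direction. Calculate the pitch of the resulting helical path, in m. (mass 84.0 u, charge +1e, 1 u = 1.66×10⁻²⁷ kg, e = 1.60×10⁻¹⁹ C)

The velocity component along B is v∥ = v cos56.4° = 6360 m/s.
The cyclotron period T = 2πm/(qB) = 4.56×10^-3 s is set by m, q, B alone.
Pitch = v∥·T = (6360)(4.56×10^-3) = 29.0 m.

pitch ≈ 29.0 m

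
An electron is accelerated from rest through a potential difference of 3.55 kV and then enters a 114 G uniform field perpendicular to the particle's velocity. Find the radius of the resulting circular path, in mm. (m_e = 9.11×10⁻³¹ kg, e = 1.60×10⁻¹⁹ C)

r ≈ 17.6 mm

The kinetic energy gained is K = qV = (1×1.60×10^-19)(3550) = 5.68×10^-16 J.
v = √(2K/m) = 3.53×10^7 m/s.
r = mv/(qB) = (9.11×10^-31)(3.53×10^7) / [(1×1.60×10^-19)(0.0114)] = 0.0176 m.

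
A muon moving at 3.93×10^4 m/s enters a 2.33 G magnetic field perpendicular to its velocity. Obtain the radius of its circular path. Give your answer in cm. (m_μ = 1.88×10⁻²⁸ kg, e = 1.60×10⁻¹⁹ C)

r ≈ 19.8 cm

The magnetic force provides the centripetal force: qvB = mv²/r, so r = mv/(qB).
r = (1.88×10^-28 kg)(3.93×10^4 m/s) / [(1×1.60×10^-19 C)(2.33×10^-4 T)] = 0.198 m.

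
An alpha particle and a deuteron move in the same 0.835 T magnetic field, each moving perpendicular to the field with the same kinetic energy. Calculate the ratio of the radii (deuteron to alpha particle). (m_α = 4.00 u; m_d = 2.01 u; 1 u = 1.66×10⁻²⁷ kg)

r = √(2mK)/(qB) ⇒ at equal K, r ∝ √m/q.
r_{deuteron}/r_{alpha particle} = 1.42.

ratio ≈ 1.42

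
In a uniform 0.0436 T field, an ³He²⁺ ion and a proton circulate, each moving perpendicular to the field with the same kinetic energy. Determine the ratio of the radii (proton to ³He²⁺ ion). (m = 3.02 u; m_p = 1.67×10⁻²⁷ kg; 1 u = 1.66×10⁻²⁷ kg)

r = √(2mK)/(qB) ⇒ at equal K, r ∝ √m/q.
r_{proton}/r_{³He²⁺ ion} = 1.15.

ratio ≈ 1.15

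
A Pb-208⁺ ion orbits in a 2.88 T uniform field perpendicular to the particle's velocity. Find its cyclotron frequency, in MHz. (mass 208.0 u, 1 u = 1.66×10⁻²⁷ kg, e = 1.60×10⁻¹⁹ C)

f = qB/(2πm) = (1×1.60×10^-19)(2.88) / [2π(3.45×10^-25)] = 2.12×10^5 Hz.

f ≈ 0.212 MHz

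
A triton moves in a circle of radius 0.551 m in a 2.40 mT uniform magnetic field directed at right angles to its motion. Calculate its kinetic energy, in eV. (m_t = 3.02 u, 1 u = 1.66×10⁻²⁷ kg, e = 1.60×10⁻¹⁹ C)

v = qBr/m = (1×1.60×10^-19)(2.40×10^-3)(0.551) / (5.01×10^-27) = 4.22×10^4 m/s.
K = ½mv² = 0.5·(5.01×10^-27)·(4.22×10^4)² = 4.46×10^-18 J = 27.9 eV.

K ≈ 27.9 eV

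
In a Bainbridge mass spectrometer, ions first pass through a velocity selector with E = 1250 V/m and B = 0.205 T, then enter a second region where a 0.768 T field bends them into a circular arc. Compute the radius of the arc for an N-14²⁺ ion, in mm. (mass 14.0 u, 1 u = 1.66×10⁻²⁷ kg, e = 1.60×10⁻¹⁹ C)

The selector passes v = E/B = 1250/0.205 = 6100 m/s.
In the deflection region, r = mv/(qB₂) = (2.32×10^-26)(6100) / [(2×1.60×10^-19)(0.768)] = 5.77×10^-4 m.

r ≈ 0.577 mm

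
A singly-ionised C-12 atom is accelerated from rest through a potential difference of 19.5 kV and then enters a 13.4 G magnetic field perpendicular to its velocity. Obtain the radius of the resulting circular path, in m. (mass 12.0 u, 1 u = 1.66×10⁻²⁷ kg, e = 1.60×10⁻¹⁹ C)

r ≈ 52.0 m

The kinetic energy gained is K = qV = (1×1.60×10^-19)(1.95×10^4) = 3.12×10^-15 J.
v = √(2K/m) = 5.60×10^5 m/s.
r = mv/(qB) = (1.99×10^-26)(5.60×10^5) / [(1×1.60×10^-19)(1.34×10^-3)] = 52.0 m.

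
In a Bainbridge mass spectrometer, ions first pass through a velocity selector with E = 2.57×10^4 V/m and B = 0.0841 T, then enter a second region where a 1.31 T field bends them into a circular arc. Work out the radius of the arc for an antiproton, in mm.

r ≈ 2.43 mm

The selector passes v = E/B = 2.57×10^4/0.0841 = 3.06×10^5 m/s.
In the deflection region, r = mv/(qB₂) = (1.67×10^-27)(3.06×10^5) / [(1×1.60×10^-19)(1.31)] = 2.43×10^-3 m.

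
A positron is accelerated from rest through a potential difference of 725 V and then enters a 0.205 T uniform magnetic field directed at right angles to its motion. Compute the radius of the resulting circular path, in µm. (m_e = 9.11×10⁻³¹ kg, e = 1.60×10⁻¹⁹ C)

r ≈ 443 µm

The kinetic energy gained is K = qV = (1×1.60×10^-19)(725) = 1.16×10^-16 J.
v = √(2K/m) = 1.60×10^7 m/s.
r = mv/(qB) = (9.11×10^-31)(1.60×10^7) / [(1×1.60×10^-19)(0.205)] = 4.43×10^-4 m.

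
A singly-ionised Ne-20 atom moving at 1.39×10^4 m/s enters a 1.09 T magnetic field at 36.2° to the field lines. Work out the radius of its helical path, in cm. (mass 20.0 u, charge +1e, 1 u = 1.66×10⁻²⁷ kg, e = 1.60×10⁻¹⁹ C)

Only the perpendicular component v⊥ = v sin36.2° = 8210 m/s is bent by the field.
r = m v⊥ /(qB) = (3.32×10^-26)(8210) / [(1×1.60×10^-19)(1.09)] = 1.56×10^-3 m.

r ≈ 0.156 cm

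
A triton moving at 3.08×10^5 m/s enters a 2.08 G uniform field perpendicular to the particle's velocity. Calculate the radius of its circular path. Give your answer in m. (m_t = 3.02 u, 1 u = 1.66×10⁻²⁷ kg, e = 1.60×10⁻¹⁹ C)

The magnetic force provides the centripetal force: qvB = mv²/r, so r = mv/(qB).
r = (5.01×10^-27 kg)(3.08×10^5 m/s) / [(1×1.60×10^-19 C)(2.08×10^-4 T)] = 46.4 m.

r ≈ 46.4 m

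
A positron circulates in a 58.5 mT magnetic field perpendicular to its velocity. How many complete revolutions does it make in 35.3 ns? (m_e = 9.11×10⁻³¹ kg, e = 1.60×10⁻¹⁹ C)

T = 2πm/(qB) = 2π(9.11×10^-31) / [(1×1.60×10^-19)(0.0585)] = 6.1154×10^-10 s.
N = t/T = 3.53×10^-8 / 6.1154×10^-10 ≈ 57.72, so 57 complete revolutions.

N = 57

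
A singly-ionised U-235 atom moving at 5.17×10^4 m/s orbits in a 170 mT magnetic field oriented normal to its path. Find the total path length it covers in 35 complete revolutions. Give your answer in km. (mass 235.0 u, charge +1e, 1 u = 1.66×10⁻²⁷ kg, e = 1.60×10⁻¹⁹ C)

r = mv/(qB) = 0.741 m, so one revolution covers 2πr = 4.66 m.
In 35 revolutions: L = 35·2πr = 163 m.

L ≈ 0.163 km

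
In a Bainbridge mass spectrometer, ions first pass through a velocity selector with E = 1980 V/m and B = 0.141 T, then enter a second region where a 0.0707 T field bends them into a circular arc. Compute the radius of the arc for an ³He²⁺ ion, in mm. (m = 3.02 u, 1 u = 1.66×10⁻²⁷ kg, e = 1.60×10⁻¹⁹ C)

r ≈ 3.11 mm

The selector passes v = E/B = 1980/0.141 = 1.40×10^4 m/s.
In the deflection region, r = mv/(qB₂) = (5.01×10^-27)(1.40×10^4) / [(2×1.60×10^-19)(0.0707)] = 3.11×10^-3 m.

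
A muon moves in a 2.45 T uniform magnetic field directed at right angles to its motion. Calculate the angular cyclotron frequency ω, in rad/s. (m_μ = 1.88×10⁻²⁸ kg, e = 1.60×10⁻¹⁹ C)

ω = qB/m = (1×1.60×10^-19)(2.45) / (1.88×10^-28) = 2.09×10^9 rad/s.

ω ≈ 2.09×10^9 rad/s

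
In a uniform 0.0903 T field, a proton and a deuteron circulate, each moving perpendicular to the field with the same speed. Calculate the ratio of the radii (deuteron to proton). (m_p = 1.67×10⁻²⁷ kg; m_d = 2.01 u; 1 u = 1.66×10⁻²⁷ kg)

ratio ≈ 2.00

r = mv/(qB) ⇒ at equal v, r ∝ m/q.
r_{deuteron}/r_{proton} = 2.00.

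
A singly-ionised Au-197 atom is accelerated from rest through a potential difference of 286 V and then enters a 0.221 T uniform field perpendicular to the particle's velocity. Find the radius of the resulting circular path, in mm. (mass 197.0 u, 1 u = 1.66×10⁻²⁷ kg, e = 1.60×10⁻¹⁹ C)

The kinetic energy gained is K = qV = (1×1.60×10^-19)(286) = 4.58×10^-17 J.
v = √(2K/m) = 1.67×10^4 m/s.
r = mv/(qB) = (3.27×10^-25)(1.67×10^4) / [(1×1.60×10^-19)(0.221)] = 0.155 m.

r ≈ 155 mm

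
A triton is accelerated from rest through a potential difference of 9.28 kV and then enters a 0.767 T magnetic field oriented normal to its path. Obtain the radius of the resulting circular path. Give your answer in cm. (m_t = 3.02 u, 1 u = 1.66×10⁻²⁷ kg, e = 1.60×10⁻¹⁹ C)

The kinetic energy gained is K = qV = (1×1.60×10^-19)(9280) = 1.48×10^-15 J.
v = √(2K/m) = 7.70×10^5 m/s.
r = mv/(qB) = (5.01×10^-27)(7.70×10^5) / [(1×1.60×10^-19)(0.767)] = 0.0314 m.

r ≈ 3.14 cm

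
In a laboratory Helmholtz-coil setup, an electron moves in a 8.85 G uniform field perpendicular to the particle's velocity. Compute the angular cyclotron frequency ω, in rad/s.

ω ≈ 1.55×10^8 rad/s

ω = qB/m = (1×1.60×10^-19)(8.85×10^-4) / (9.11×10^-31) = 1.55×10^8 rad/s.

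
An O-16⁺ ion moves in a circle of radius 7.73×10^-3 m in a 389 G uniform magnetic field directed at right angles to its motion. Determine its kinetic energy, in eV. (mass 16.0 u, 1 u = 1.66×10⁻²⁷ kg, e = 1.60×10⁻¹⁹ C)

v = qBr/m = (1×1.60×10^-19)(0.0389)(7.73×10^-3) / (2.66×10^-26) = 1810 m/s.
K = ½mv² = 0.5·(2.66×10^-26)·(1810)² = 4.36×10^-20 J = 0.272 eV.

K ≈ 0.272 eV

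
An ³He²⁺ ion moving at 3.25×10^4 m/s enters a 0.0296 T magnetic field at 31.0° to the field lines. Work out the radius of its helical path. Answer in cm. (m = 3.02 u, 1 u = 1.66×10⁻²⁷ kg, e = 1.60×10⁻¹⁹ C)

r ≈ 0.886 cm

Only the perpendicular component v⊥ = v sin31.0° = 1.67×10^4 m/s is bent by the field.
r = m v⊥ /(qB) = (5.01×10^-27)(1.67×10^4) / [(2×1.60×10^-19)(0.0296)] = 8.86×10^-3 m.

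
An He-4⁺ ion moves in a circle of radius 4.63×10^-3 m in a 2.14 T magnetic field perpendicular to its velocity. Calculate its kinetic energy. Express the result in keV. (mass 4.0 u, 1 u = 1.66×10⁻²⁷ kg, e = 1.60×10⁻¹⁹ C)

K ≈ 1.18 keV

v = qBr/m = (1×1.60×10^-19)(2.14)(4.63×10^-3) / (6.64×10^-27) = 2.39×10^5 m/s.
K = ½mv² = 0.5·(6.64×10^-27)·(2.39×10^5)² = 1.89×10^-16 J = 1.18 keV.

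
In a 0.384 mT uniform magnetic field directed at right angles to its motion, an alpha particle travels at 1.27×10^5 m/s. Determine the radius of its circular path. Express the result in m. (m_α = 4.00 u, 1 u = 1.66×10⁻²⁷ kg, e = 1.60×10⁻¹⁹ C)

r ≈ 6.86 m

The magnetic force provides the centripetal force: qvB = mv²/r, so r = mv/(qB).
r = (6.64×10^-27 kg)(1.27×10^5 m/s) / [(2×1.60×10^-19 C)(3.84×10^-4 T)] = 6.86 m.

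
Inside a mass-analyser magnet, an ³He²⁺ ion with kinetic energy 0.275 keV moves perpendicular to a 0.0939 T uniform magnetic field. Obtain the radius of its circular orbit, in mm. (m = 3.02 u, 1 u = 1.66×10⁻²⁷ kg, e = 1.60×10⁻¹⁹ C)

r ≈ 22.1 mm

Convert the energy: K = 0.275 keV = 4.40×10^-17 J.
v = √(2K/m) = √(2·4.40×10^-17/5.01×10^-27) = 1.32×10^5 m/s.
r = mv/(qB) = (5.01×10^-27)(1.32×10^5) / [(2×1.60×10^-19)(0.0939)] = 0.0221 m.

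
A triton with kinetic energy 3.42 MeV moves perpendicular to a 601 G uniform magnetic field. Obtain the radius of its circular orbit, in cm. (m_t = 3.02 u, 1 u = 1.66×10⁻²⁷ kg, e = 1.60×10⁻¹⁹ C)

Convert the energy: K = 3.42 MeV = 5.47×10^-13 J.
v = √(2K/m) = √(2·5.47×10^-13/5.01×10^-27) = 1.48×10^7 m/s.
r = mv/(qB) = (5.01×10^-27)(1.48×10^7) / [(1×1.60×10^-19)(0.0601)] = 7.70 m.

r ≈ 770 cm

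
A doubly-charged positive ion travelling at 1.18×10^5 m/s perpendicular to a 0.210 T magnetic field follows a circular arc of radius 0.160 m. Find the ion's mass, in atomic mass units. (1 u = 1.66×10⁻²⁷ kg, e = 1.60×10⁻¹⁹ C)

m ≈ 54.9 u

qvB = mv²/r ⇒ m = qBr/v.
m = (2×1.60×10^-19)(0.210)(0.160) / (1.18×10^5) = 9.11×10^-26 kg = 54.9 u.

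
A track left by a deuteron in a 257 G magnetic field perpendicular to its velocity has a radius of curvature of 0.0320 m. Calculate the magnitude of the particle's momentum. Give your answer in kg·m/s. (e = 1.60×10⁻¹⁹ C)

p ≈ 1.32×10^-22 kg·m/s

Since qvB = mv²/r, the momentum p = mv = qBr.
p = (1×1.60×10^-19)(0.0257)(0.0320) = 1.32×10^-22 kg·m/s.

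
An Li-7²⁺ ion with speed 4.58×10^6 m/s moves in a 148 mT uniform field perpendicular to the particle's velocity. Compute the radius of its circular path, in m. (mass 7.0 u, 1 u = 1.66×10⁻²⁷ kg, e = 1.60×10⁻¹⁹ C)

r ≈ 1.12 m

The magnetic force provides the centripetal force: qvB = mv²/r, so r = mv/(qB).
r = (1.16×10^-26 kg)(4.58×10^6 m/s) / [(2×1.60×10^-19 C)(0.148 T)] = 1.12 m.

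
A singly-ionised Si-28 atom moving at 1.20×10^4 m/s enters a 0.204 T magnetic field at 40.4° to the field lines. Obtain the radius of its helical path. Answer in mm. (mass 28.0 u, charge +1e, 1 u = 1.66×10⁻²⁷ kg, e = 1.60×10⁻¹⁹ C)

Only the perpendicular component v⊥ = v sin40.4° = 7780 m/s is bent by the field.
r = m v⊥ /(qB) = (4.65×10^-26)(7780) / [(1×1.60×10^-19)(0.204)] = 0.0111 m.

r ≈ 11.1 mm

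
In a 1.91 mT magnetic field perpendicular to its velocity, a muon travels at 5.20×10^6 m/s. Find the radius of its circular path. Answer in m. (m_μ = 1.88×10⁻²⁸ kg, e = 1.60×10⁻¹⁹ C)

The magnetic force provides the centripetal force: qvB = mv²/r, so r = mv/(qB).
r = (1.88×10^-28 kg)(5.20×10^6 m/s) / [(1×1.60×10^-19 C)(1.91×10^-3 T)] = 3.20 m.

r ≈ 3.20 m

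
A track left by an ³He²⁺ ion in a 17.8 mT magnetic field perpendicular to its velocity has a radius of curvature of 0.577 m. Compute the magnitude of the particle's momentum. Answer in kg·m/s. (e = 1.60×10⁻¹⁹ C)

Since qvB = mv²/r, the momentum p = mv = qBr.
p = (2×1.60×10^-19)(0.0178)(0.577) = 3.29×10^-21 kg·m/s.

p ≈ 3.29×10^-21 kg·m/s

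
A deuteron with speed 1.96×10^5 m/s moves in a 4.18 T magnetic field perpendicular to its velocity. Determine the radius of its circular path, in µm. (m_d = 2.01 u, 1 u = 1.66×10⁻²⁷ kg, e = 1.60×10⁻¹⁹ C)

The magnetic force provides the centripetal force: qvB = mv²/r, so r = mv/(qB).
r = (3.34×10^-27 kg)(1.96×10^5 m/s) / [(1×1.60×10^-19 C)(4.18 T)] = 9.78×10^-4 m.

r ≈ 978 µm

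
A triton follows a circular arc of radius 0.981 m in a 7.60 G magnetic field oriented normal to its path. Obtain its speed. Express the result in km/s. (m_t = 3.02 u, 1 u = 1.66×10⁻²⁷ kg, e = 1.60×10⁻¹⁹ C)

v ≈ 23.8 km/s

From qvB = mv²/r, v = qBr/m.
v = (1×1.60×10^-19)(7.60×10^-4)(0.981) / (5.01×10^-27) = 2.38×10^4 m/s.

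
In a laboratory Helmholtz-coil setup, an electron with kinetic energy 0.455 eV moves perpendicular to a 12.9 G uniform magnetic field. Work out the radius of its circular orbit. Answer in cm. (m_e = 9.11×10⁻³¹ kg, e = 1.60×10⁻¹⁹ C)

Convert the energy: K = 0.455 eV = 7.28×10^-20 J.
v = √(2K/m) = √(2·7.28×10^-20/9.11×10^-31) = 4.00×10^5 m/s.
r = mv/(qB) = (9.11×10^-31)(4.00×10^5) / [(1×1.60×10^-19)(1.29×10^-3)] = 1.76×10^-3 m.

r ≈ 0.176 cm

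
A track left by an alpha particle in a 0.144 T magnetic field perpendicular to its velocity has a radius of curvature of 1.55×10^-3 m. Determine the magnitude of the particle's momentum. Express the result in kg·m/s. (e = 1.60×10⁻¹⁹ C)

Since qvB = mv²/r, the momentum p = mv = qBr.
p = (2×1.60×10^-19)(0.144)(1.55×10^-3) = 7.14×10^-23 kg·m/s.

p ≈ 7.14×10^-23 kg·m/s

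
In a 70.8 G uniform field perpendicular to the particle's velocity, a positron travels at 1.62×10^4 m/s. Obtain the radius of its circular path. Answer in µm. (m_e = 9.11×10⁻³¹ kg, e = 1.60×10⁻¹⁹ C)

r ≈ 13.0 µm

The magnetic force provides the centripetal force: qvB = mv²/r, so r = mv/(qB).
r = (9.11×10^-31 kg)(1.62×10^4 m/s) / [(1×1.60×10^-19 C)(7.08×10^-3 T)] = 1.30×10^-5 m.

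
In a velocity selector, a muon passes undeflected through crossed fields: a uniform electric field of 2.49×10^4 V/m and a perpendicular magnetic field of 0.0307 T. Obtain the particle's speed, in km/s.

v ≈ 811 km/s

For zero net force, qE = qvB, so v = E/B.
v = (2.49×10^4) / (0.0307) = 8.11×10^5 m/s.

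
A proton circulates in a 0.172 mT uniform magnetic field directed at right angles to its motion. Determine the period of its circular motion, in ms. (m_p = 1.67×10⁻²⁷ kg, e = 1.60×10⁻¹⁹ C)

T ≈ 0.381 ms

The cyclotron period is independent of speed: T = 2πm/(qB).
T = 2π(1.67×10^-27) / [(1×1.60×10^-19)(1.72×10^-4)] = 3.81×10^-4 s.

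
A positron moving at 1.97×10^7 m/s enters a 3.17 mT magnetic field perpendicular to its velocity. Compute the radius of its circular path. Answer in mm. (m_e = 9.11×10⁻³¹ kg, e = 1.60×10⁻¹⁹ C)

The magnetic force provides the centripetal force: qvB = mv²/r, so r = mv/(qB).
r = (9.11×10^-31 kg)(1.97×10^7 m/s) / [(1×1.60×10^-19 C)(3.17×10^-3 T)] = 0.0354 m.

r ≈ 35.4 mm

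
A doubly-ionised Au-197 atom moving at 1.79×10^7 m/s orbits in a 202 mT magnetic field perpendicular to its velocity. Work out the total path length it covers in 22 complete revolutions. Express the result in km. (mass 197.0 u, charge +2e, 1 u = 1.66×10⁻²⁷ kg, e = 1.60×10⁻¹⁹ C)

L ≈ 12.5 km

r = mv/(qB) = 90.6 m, so one revolution covers 2πr = 569 m.
In 22 revolutions: L = 22·2πr = 1.25×10^4 m.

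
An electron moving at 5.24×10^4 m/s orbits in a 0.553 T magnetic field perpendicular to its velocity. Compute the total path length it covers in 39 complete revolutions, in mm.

L ≈ 0.132 mm

r = mv/(qB) = 5.40×10^-7 m, so one revolution covers 2πr = 3.39×10^-6 m.
In 39 revolutions: L = 39·2πr = 1.32×10^-4 m.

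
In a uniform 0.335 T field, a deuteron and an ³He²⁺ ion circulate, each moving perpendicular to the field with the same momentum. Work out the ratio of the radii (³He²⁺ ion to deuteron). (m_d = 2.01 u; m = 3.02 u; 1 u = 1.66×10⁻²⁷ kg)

r = p/(qB) ⇒ at equal p, r ∝ 1/q.
r_{³He²⁺ ion}/r_{deuteron} = 0.500.

ratio ≈ 0.500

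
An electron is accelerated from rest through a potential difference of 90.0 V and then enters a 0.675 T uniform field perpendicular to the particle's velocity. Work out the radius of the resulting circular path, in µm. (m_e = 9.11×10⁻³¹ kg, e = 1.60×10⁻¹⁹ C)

r ≈ 47.4 µm

The kinetic energy gained is K = qV = (1×1.60×10^-19)(90.0) = 1.44×10^-17 J.
v = √(2K/m) = 5.62×10^6 m/s.
r = mv/(qB) = (9.11×10^-31)(5.62×10^6) / [(1×1.60×10^-19)(0.675)] = 4.74×10^-5 m.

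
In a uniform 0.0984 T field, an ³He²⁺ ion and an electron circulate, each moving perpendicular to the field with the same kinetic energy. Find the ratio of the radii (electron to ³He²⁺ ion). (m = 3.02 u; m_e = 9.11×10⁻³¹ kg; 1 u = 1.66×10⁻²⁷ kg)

r = √(2mK)/(qB) ⇒ at equal K, r ∝ √m/q.
r_{electron}/r_{³He²⁺ ion} = 0.0270.

ratio ≈ 0.0270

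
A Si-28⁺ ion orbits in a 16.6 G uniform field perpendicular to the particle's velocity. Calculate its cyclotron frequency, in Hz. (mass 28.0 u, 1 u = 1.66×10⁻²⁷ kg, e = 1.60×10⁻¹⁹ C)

f = qB/(2πm) = (1×1.60×10^-19)(1.66×10^-3) / [2π(4.65×10^-26)] = 909 Hz.

f ≈ 909 Hz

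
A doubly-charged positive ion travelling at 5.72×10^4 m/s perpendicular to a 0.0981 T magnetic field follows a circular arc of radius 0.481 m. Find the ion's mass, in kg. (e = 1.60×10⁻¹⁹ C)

m ≈ 2.64×10^-25 kg

qvB = mv²/r ⇒ m = qBr/v.
m = (2×1.60×10^-19)(0.0981)(0.481) / (5.72×10^4) = 2.64×10^-25 kg.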